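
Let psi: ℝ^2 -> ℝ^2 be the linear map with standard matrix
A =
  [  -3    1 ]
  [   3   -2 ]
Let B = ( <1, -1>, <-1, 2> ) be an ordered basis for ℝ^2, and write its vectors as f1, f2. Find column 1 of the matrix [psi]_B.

<-3, 1>

Column 1 of [psi]_B is the B-coordinate vector of psi(f1).
In standard coordinates psi(f1) = A f1 = <-4, 5>.
Converting to B: <-4, 5> = -3f1 + f2, so the coordinate vector is <-3, 1>.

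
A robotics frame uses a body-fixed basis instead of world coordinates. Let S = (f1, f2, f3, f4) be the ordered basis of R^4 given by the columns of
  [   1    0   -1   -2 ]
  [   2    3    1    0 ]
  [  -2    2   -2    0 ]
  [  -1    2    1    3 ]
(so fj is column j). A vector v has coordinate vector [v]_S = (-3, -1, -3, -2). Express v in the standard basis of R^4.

(4, -12, 10, -8)

v = M [v]_S, where M has columns f1, ..., f4.
Carrying out the matrix-vector product, v = (4, -12, 10, -8).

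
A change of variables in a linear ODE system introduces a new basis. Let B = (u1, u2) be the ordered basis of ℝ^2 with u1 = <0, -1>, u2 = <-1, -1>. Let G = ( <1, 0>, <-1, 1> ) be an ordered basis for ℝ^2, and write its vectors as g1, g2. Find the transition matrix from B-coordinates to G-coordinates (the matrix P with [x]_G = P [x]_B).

[[-1, -2], [-1, -1]]

Let M have columns uj and N have columns gj. Then for every x, N [x]_G = x = M [x]_B, so P = N^(-1) M.
Since det N = 1, N^(-1) has integer entries; multiplying gives P = [[-1, -2], [-1, -1]].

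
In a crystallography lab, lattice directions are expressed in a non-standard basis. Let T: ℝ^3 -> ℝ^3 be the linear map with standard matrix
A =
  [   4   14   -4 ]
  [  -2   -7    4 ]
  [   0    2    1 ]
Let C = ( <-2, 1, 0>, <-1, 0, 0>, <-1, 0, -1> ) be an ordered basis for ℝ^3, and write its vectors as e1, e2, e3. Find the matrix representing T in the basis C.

The j-th column of [T]_C is [T(ej)]_C.
T(e1) = A e1 = <6, -3, 2> = -3e1 + 2e2 - 2e3, so column 1 is <-3, 2, -2>.
Repeating for e2, e3 and assembling the columns gives [[-3, 2, -2], [2, 0, 3], [-2, 0, 1]].

[[-3, 2, -2], [2, 0, 3], [-2, 0, 1]]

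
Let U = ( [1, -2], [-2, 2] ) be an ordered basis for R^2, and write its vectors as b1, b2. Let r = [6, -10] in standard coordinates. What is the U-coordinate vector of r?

We seek scalars with c_1 b1 + c_2 b2 = r; equivalently solve M c = r where the columns of M are b1, b2.
System: c_1 - 2c_2 = 6, -2c_1 + 2c_2 = -10; solving gives c_1 = 4, c_2 = -1.
Check: 4b1 - b2 = [6, -10].

[4, -1]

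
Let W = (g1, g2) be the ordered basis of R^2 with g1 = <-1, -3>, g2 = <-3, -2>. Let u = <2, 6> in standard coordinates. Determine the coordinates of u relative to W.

We seek scalars with c_1 g1 + c_2 g2 = u; equivalently solve M c = u where the columns of M are g1, g2.
System: -c_1 - 3c_2 = 2, -3c_1 - 2c_2 = 6; solving gives c_1 = -2, c_2 = 0.
Check: -2g1 + 0·g2 = <2, 6>.

<-2, 0>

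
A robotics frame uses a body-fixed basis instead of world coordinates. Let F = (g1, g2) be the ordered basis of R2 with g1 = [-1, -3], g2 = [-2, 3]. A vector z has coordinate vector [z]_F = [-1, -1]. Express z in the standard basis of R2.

z = M [z]_F, where M has columns g1, g2.
Carrying out the matrix-vector product, z = [3, 0].

[3, 0]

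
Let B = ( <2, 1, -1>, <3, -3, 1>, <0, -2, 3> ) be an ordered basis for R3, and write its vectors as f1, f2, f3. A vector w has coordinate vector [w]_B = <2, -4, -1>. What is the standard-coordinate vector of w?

<-8, 16, -9>

By definition w = 2f1 - 4f2 - f3.
Summing componentwise gives <-8, 16, -9>.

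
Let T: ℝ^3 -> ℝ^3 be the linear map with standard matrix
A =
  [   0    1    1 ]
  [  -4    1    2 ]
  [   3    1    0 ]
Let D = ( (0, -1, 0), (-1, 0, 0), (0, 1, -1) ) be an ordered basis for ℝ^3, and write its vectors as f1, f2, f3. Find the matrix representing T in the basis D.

The j-th column of [T]_D is [T(fj)]_D.
T(f1) = A f1 = (-1, -1, -1) = 2f1 + f2 + f3, so column 1 is (2, 1, 1).
Repeating for f2, f3 and assembling the columns gives [[2, -1, 0], [1, 0, 0], [1, 3, -1]].

[[2, -1, 0], [1, 0, 0], [1, 3, -1]]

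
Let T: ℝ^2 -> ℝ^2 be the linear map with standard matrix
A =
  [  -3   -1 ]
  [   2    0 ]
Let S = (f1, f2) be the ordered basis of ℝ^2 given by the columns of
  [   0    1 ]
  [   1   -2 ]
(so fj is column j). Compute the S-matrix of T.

[[-2, 0], [-1, -1]]

Let P have columns f1, f2. Then [T]_S = P^(-1) A P.
Here det P = -1, so P^(-1) is integer; computing A P first and then P^(-1)(A P) gives [[-2, 0], [-1, -1]].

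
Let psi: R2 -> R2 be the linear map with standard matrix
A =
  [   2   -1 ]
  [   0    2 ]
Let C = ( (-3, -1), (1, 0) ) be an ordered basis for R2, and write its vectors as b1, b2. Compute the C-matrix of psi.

The j-th column of [psi]_C is [psi(bj)]_C.
psi(b1) = A b1 = (-5, -2) = 2b1 + b2, so column 1 is (2, 1).
Repeating for b2 and assembling the columns gives [[2, 0], [1, 2]].

[[2, 0], [1, 2]]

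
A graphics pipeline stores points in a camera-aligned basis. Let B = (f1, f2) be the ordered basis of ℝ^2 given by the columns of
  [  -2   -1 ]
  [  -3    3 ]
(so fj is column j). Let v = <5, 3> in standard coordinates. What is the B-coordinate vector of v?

[v]_B is the unique c with M c = v, where M has columns f1, f2.
System: -2c_1 - c_2 = 5, -3c_1 + 3c_2 = 3; solving gives c_1 = -2, c_2 = -1.
Check: -2f1 - f2 = <5, 3>.

<-2, -1>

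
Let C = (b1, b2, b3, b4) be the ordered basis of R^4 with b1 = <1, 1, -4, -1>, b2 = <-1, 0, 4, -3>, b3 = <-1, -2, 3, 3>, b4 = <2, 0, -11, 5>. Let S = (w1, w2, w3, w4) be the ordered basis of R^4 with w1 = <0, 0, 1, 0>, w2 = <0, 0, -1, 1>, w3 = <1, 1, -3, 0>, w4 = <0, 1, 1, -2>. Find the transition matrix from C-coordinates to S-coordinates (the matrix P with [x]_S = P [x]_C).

[[-2, -1, 2, -2], [-1, -1, 1, 1], [1, -1, -1, 2], [0, 1, -1, -2]]

Column j of P is [bj]_S, since P maps C-coordinates to S-coordinates.
Expressing b1 in S: b1 = -2w1 - w2 + w3 + 0·w4, so column 1 of P is <-2, -1, 1, 0>.
Doing the same for each bj gives P = [[-2, -1, 2, -2], [-1, -1, 1, 1], [1, -1, -1, 2], [0, 1, -1, -2]].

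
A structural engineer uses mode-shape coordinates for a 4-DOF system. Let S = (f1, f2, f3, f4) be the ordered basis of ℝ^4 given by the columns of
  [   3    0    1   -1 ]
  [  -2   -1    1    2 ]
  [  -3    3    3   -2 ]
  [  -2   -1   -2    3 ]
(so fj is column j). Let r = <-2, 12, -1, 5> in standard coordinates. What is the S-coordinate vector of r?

<-1, -3, 3, 2>

Write r = c_1 f1 + ... + c_4 f4 and solve for the c_i.
Gaussian elimination on [M | r] yields c = (-1, -3, 3, 2).
Check: -f1 - 3f2 + 3f3 + 2f4 = <-2, 12, -1, 5>.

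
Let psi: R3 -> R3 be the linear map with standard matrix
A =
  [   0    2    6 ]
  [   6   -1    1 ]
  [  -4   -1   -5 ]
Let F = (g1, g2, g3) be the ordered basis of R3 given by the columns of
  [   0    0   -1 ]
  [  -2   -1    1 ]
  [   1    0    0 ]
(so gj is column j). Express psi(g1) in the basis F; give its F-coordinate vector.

Compute psi(g1) = A g1 = <2, 3, -3> in standard coordinates.
Then write this in F-coordinates: solve for y in y_1 g1 + ... + y_3 g3 = <2, 3, -3>.
This gives y = <-3, 1, -2>, which is column 1 of [psi]_F.

<-3, 1, -2>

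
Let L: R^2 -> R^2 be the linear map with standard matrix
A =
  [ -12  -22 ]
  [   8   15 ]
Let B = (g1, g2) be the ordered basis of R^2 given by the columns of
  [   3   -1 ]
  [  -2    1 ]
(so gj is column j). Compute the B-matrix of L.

[[2, -3], [-2, 1]]

Let P have columns g1, g2. Then [L]_B = P^(-1) A P.
Here det P = 1, so P^(-1) is integer; computing A P first and then P^(-1)(A P) gives [[2, -3], [-2, 1]].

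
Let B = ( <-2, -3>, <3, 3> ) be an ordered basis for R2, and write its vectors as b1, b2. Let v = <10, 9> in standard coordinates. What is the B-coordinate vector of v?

[v]_B is the unique c with M c = v, where M has columns b1, b2.
System: -2c_1 + 3c_2 = 10, -3c_1 + 3c_2 = 9; solving gives c_1 = 1, c_2 = 4.
Check: b1 + 4b2 = <10, 9>.

<1, 4>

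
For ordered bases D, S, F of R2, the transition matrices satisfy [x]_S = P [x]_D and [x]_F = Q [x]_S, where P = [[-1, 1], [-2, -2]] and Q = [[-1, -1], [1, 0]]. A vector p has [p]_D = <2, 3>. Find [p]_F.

<9, 1>

Apply P to get S-coordinates <1, -10>, then Q to get F-coordinates.
The result is [p]_F = <9, 1>.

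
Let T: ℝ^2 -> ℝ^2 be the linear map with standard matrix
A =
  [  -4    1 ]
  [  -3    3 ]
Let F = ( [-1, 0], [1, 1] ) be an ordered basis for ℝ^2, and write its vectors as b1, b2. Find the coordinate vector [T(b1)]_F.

Column 1 of [T]_F is the F-coordinate vector of T(b1).
In standard coordinates T(b1) = A b1 = [4, 3].
Converting to F: [4, 3] = -b1 + 3b2, so the coordinate vector is [-1, 3].

[-1, 3]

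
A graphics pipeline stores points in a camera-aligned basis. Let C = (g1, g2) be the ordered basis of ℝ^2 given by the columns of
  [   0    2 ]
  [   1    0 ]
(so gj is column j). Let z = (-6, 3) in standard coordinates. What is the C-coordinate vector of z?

(3, -3)

Write z = c_1 g1 + c_2 g2 and solve for the c_i.
System: 0c_1 + 2c_2 = -6, c_1 + 0c_2 = 3; solving gives c_1 = 3, c_2 = -3.
Check: 3g1 - 3g2 = (-6, 3).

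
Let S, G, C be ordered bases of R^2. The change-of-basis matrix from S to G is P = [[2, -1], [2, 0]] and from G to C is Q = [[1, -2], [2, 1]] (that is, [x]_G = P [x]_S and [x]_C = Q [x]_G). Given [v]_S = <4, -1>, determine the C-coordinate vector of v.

<-7, 26>

Composing the changes, [v]_C = Q P [v]_S.
Q P = [[-2, -1], [6, -2]]; applying this to <4, -1> gives <-7, 26>.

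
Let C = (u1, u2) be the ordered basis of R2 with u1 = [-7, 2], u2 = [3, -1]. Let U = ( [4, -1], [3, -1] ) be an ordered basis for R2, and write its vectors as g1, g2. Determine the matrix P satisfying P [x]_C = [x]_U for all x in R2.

Take x = uj: its C-coordinates are the j-th standard unit vector, so P e_j — column j of P — equals [uj]_U.
u1 = -g1 - g2, giving column 1 = [-1, -1]; repeating for each j gives P = [[-1, 0], [-1, 1]].

[[-1, 0], [-1, 1]]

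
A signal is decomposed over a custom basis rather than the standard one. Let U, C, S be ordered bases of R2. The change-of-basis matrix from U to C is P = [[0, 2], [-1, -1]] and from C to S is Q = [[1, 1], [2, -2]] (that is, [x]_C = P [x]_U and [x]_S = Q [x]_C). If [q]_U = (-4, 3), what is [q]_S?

Apply P to get C-coordinates (6, 1), then Q to get S-coordinates.
The result is [q]_S = (7, 10).

(7, 10)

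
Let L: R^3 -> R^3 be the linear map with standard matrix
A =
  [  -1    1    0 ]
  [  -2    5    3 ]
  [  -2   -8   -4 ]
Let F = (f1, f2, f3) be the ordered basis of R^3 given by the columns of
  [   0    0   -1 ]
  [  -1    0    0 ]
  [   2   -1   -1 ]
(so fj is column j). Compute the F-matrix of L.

[[-1, 3, 1], [-3, 2, -3], [1, 0, -1]]

With P the matrix whose columns are f1, ..., f3, [L]_F = P^(-1) A P.
Column by column: L(f1) = A f1 = <-1, 1, 0>; its F-coordinates <-1, -3, 1> give column 1.
Continuing for each basis vector yields [L]_F = [[-1, 3, 1], [-3, 2, -3], [1, 0, -1]].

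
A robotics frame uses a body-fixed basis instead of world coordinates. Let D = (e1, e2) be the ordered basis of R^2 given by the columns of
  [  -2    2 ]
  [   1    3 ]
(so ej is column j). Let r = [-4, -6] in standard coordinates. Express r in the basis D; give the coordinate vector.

Write r = c_1 e1 + c_2 e2 and solve for the c_i.
System: -2c_1 + 2c_2 = -4, c_1 + 3c_2 = -6; solving gives c_1 = 0, c_2 = -2.
Check: 0·e1 - 2e2 = [-4, -6].

[0, -2]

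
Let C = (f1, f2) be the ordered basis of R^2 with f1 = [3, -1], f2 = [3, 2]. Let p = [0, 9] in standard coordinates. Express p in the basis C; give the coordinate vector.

[-3, 3]

[p]_C is the unique c with M c = p, where M has columns f1, f2.
System: 3c_1 + 3c_2 = 0, -c_1 + 2c_2 = 9; solving gives c_1 = -3, c_2 = 3.
Check: -3f1 + 3f2 = [0, 9].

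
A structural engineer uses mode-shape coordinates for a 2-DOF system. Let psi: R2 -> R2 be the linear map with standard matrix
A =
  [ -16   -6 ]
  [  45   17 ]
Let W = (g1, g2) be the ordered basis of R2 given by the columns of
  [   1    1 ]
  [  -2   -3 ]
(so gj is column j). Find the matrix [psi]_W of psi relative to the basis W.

Let P have columns g1, g2. Then [psi]_W = P^(-1) A P.
Here det P = -1, so P^(-1) is integer; computing A P first and then P^(-1)(A P) gives [[-1, 0], [-3, 2]].

[[-1, 0], [-3, 2]]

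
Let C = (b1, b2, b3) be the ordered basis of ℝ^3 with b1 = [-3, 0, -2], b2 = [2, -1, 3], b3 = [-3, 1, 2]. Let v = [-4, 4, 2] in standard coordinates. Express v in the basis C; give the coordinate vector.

[v]_C is the unique c with M c = v, where M has columns b1, ..., b3.
Gaussian elimination on [M | v] yields c = (-2, -2, 2).
Check: -2b1 - 2b2 + 2b3 = [-4, 4, 2].

[-2, -2, 2]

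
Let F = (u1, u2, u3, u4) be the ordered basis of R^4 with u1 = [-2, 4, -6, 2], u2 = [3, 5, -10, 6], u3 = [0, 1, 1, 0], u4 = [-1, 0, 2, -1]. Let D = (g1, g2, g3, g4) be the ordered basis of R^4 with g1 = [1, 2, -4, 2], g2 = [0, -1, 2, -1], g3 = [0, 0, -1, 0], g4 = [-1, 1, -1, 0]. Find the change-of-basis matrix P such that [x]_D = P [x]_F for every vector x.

[[0, 2, 1, 0], [-2, -2, 2, 1], [0, -1, -2, -1], [2, -1, 1, 1]]

Take x = uj: its F-coordinates are the j-th standard unit vector, so P e_j — column j of P — equals [uj]_D.
u1 = 0·g1 - 2g2 + 0·g3 + 2g4, giving column 1 = [0, -2, 0, 2]; repeating for each j gives P = [[0, 2, 1, 0], [-2, -2, 2, 1], [0, -1, -2, -1], [2, -1, 1, 1]].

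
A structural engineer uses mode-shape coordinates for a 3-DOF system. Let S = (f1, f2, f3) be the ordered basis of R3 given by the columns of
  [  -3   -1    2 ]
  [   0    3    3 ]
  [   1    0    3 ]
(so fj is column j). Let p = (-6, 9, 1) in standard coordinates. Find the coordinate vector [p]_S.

(1, 3, 0)

[p]_S is the unique c with M c = p, where M has columns f1, ..., f3.
Gaussian elimination on [M | p] yields c = (1, 3, 0).
Check: f1 + 3f2 + 0·f3 = (-6, 9, 1).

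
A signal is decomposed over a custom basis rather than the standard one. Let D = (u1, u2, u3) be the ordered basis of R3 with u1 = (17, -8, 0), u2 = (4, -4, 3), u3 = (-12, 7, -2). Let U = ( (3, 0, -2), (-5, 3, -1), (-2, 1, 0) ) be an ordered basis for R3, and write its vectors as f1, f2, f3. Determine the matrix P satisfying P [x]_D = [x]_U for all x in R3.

Let M have columns uj and N have columns fj. Then for every x, N [x]_U = x = M [x]_D, so P = N^(-1) M.
Since det N = 1, N^(-1) has integer entries; multiplying gives P = [[1, -1, 0], [-2, -1, 2], [-2, -1, 1]].

[[1, -1, 0], [-2, -1, 2], [-2, -1, 1]]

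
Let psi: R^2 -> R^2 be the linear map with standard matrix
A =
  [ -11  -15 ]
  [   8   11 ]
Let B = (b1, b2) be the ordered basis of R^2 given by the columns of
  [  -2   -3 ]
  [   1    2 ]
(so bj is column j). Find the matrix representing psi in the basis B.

The j-th column of [psi]_B is [psi(bj)]_B.
psi(b1) = A b1 = (7, -5) = b1 - 3b2, so column 1 is (1, -3).
Repeating for b2 and assembling the columns gives [[1, 0], [-3, -1]].

[[1, 0], [-3, -1]]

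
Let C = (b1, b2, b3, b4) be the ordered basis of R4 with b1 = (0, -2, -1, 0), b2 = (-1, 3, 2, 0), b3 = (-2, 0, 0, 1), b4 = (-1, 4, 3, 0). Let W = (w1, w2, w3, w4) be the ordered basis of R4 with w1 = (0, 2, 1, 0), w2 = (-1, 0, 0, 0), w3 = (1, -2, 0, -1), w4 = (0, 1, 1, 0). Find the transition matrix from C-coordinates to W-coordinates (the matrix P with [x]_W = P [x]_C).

Let M have columns bj and N have columns wj. Then for every x, N [x]_W = x = M [x]_C, so P = N^(-1) M.
Since det N = 1, N^(-1) has integer entries; multiplying gives P = [[-1, 1, -2, 1], [0, 1, 1, 1], [0, 0, -1, 0], [0, 1, 2, 2]].

[[-1, 1, -2, 1], [0, 1, 1, 1], [0, 0, -1, 0], [0, 1, 2, 2]]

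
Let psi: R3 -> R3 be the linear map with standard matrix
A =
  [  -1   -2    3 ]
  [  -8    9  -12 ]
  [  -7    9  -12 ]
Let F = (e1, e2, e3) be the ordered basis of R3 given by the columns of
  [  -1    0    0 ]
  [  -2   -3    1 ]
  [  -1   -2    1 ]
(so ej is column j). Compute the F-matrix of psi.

Let P have columns e1, ..., e3. Then [psi]_F = P^(-1) A P.
Here det P = 1, so P^(-1) is integer; computing A P first and then P^(-1)(A P) gives [[-2, 0, -1], [1, 0, 1], [1, -3, -2]].

[[-2, 0, -1], [1, 0, 1], [1, -3, -2]]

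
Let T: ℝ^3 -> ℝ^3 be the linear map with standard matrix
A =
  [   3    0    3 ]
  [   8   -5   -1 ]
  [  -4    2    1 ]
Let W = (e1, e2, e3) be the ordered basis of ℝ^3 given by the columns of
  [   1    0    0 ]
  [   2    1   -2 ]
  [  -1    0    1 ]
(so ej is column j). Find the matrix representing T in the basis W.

[[0, 0, 3], [-3, -1, 3], [-1, 2, 0]]

With P the matrix whose columns are e1, ..., e3, [T]_W = P^(-1) A P.
Column by column: T(e1) = A e1 = <0, -1, -1>; its W-coordinates <0, -3, -1> give column 1.
Continuing for each basis vector yields [T]_W = [[0, 0, 3], [-3, -1, 3], [-1, 2, 0]].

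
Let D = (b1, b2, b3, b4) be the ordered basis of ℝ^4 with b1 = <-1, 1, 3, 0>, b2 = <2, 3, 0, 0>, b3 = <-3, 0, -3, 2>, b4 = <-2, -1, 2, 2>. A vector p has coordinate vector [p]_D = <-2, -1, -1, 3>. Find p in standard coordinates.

By definition p = -2b1 - b2 - b3 + 3b4.
Summing componentwise gives <-3, -8, 3, 4>.

<-3, -8, 3, 4>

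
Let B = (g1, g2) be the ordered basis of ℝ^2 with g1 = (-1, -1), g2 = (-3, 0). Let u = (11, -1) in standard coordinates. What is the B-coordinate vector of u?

[u]_B is the unique c with M c = u, where M has columns g1, g2.
System: -c_1 - 3c_2 = 11, -c_1 + 0c_2 = -1; solving gives c_1 = 1, c_2 = -4.
Check: g1 - 4g2 = (11, -1).

(1, -4)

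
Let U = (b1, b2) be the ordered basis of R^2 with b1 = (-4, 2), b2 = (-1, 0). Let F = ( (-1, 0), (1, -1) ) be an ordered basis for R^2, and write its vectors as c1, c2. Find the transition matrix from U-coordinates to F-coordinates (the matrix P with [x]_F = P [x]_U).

[[2, 1], [-2, 0]]

Take x = bj: its U-coordinates are the j-th standard unit vector, so P e_j — column j of P — equals [bj]_F.
b1 = 2c1 - 2c2, giving column 1 = (2, -2); repeating for each j gives P = [[2, 1], [-2, 0]].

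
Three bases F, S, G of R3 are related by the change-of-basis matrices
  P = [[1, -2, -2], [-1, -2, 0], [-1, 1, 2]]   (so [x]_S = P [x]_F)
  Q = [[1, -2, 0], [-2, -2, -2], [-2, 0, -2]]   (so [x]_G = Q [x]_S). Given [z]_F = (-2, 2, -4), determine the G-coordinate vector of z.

Apply P to get S-coordinates (2, -2, -4), then Q to get G-coordinates.
The result is [z]_G = (6, 8, 4).

(6, 8, 4)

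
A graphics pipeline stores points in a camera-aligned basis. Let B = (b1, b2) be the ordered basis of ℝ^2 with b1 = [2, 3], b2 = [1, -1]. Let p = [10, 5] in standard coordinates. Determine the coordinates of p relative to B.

[3, 4]

[p]_B is the unique c with M c = p, where M has columns b1, b2.
System: 2c_1 + c_2 = 10, 3c_1 - c_2 = 5; solving gives c_1 = 3, c_2 = 4.
Check: 3b1 + 4b2 = [10, 5].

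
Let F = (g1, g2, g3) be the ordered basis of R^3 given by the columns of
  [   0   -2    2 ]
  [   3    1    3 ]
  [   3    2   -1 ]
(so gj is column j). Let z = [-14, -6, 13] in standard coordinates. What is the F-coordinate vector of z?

[z]_F is the unique c with M c = z, where M has columns g1, ..., g3.
Row-reducing the augmented matrix [M | z] gives c = (1, 3, -4).
Check: g1 + 3g2 - 4g3 = [-14, -6, 13].

[1, 3, -4]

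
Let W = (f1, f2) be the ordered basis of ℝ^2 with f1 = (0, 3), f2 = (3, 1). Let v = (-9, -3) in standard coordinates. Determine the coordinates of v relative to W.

We seek scalars with c_1 f1 + c_2 f2 = v; equivalently solve M c = v where the columns of M are f1, f2.
System: 0c_1 + 3c_2 = -9, 3c_1 + c_2 = -3; solving gives c_1 = 0, c_2 = -3.
Check: 0·f1 - 3f2 = (-9, -3).

(0, -3)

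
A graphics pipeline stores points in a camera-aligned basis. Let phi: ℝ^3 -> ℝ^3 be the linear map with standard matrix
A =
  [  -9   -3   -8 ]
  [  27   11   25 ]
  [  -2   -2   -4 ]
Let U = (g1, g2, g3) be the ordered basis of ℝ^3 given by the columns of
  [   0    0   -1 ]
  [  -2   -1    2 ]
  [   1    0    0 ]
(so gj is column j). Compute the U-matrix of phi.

[[0, 2, -2], [1, 1, 3], [2, -3, -3]]

With P the matrix whose columns are g1, ..., g3, [phi]_U = P^(-1) A P.
Column by column: phi(g1) = A g1 = (-2, 3, 0); its U-coordinates (0, 1, 2) give column 1.
Continuing for each basis vector yields [phi]_U = [[0, 2, -2], [1, 1, 3], [2, -3, -3]].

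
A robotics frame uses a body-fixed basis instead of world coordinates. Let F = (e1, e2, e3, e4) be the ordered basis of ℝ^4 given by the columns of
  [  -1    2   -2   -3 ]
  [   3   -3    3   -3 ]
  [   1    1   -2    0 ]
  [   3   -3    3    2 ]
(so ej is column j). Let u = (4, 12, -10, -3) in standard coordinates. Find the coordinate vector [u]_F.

(-3, -1, 3, -3)

Write u = c_1 e1 + ... + c_4 e4 and solve for the c_i.
Solving this 4x4 system gives c = (-3, -1, 3, -3).
Check: -3e1 - e2 + 3e3 - 3e4 = (4, 12, -10, -3).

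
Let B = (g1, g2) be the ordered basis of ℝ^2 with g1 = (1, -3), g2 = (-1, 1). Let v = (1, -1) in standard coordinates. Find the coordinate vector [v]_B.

(0, -1)

[v]_B is the unique c with M c = v, where M has columns g1, g2.
System: c_1 - c_2 = 1, -3c_1 + c_2 = -1; solving gives c_1 = 0, c_2 = -1.
Check: 0·g1 - g2 = (1, -1).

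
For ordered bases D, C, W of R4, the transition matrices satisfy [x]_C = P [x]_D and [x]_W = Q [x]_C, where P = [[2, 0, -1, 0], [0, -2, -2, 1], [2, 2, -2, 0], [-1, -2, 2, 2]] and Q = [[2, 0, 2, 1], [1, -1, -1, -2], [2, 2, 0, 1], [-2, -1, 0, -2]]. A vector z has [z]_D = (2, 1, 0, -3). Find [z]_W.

(10, 23, -12, 17)

First [z]_C = P [z]_D = (4, -5, 6, -10).
Then [z]_W = Q [z]_C = (10, 23, -12, 17).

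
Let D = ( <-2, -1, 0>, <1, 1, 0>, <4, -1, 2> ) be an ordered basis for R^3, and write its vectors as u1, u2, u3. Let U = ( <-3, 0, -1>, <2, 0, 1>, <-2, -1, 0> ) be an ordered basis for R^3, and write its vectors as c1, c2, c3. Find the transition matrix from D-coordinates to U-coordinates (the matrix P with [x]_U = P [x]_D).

Let M have columns uj and N have columns cj. Then for every x, N [x]_U = x = M [x]_D, so P = N^(-1) M.
Since det N = -1, N^(-1) has integer entries; multiplying gives P = [[0, 1, -2], [0, 1, 0], [1, -1, 1]].

[[0, 1, -2], [0, 1, 0], [1, -1, 1]]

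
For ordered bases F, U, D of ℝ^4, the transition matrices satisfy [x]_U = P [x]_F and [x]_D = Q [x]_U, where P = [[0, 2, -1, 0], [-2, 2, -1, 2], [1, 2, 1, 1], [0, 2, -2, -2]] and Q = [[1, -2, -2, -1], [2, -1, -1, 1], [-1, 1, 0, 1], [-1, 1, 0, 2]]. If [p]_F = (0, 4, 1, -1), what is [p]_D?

(-27, 9, 6, 14)

Composing the changes, [p]_D = Q P [p]_F.
Q P = [[2, -8, 1, -4], [1, 2, -4, -5], [-2, 2, -2, 0], [-2, 4, -4, -2]]; applying this to (0, 4, 1, -1) gives (-27, 9, 6, 14).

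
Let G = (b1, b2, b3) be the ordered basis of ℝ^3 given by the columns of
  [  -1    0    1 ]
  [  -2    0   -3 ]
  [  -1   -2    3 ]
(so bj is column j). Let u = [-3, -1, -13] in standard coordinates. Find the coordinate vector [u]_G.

[2, 4, -1]

Write u = c_1 b1 + ... + c_3 b3 and solve for the c_i.
Row-reducing the augmented matrix [M | u] gives c = (2, 4, -1).
Check: 2b1 + 4b2 - b3 = [-3, -1, -13].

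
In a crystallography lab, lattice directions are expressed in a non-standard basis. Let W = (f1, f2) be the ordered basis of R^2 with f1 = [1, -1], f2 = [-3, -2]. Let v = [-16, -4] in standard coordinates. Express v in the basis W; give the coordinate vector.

We seek scalars with c_1 f1 + c_2 f2 = v; equivalently solve M c = v where the columns of M are f1, f2.
System: c_1 - 3c_2 = -16, -c_1 - 2c_2 = -4; solving gives c_1 = -4, c_2 = 4.
Check: -4f1 + 4f2 = [-16, -4].

[-4, 4]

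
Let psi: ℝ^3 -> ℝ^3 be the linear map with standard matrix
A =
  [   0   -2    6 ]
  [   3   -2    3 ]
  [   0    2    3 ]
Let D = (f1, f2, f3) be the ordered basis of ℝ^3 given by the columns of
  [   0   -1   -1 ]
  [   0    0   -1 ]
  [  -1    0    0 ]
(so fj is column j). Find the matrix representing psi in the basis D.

[[3, 0, 2], [3, -3, -3], [3, 3, 1]]

With P the matrix whose columns are f1, ..., f3, [psi]_D = P^(-1) A P.
Column by column: psi(f1) = A f1 = <-6, -3, -3>; its D-coordinates <3, 3, 3> give column 1.
Continuing for each basis vector yields [psi]_D = [[3, 0, 2], [3, -3, -3], [3, 3, 1]].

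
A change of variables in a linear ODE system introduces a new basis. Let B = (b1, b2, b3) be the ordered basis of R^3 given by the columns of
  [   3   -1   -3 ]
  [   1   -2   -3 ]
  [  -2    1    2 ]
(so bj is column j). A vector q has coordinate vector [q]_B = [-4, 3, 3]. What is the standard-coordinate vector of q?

[-24, -19, 17]

q = M [q]_B, where M has columns b1, ..., b3.
Carrying out the matrix-vector product, q = [-24, -19, 17].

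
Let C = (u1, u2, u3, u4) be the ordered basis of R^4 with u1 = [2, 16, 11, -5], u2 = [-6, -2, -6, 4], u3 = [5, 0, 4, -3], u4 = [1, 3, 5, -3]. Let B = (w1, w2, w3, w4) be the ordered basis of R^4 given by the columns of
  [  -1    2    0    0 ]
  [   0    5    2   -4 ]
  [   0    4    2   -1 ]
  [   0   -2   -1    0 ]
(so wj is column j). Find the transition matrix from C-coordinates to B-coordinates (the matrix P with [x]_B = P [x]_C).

Let M have columns uj and N have columns wj. Then for every x, N [x]_B = x = M [x]_C, so P = N^(-1) M.
Since det N = 1, N^(-1) has integer entries; multiplying gives P = [[2, 2, -1, 1], [2, -2, 2, 1], [1, 0, -1, 1], [-1, -2, 2, 1]].

[[2, 2, -1, 1], [2, -2, 2, 1], [1, 0, -1, 1], [-1, -2, 2, 1]]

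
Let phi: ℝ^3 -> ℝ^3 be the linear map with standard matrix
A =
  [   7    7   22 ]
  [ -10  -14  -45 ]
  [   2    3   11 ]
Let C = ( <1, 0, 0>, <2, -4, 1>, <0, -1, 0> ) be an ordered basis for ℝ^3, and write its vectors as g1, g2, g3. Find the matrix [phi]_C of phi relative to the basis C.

With P the matrix whose columns are g1, ..., g3, [phi]_C = P^(-1) A P.
Column by column: phi(g1) = A g1 = <7, -10, 2>; its C-coordinates <3, 2, 2> give column 1.
Continuing for each basis vector yields [phi]_C = [[3, 2, -1], [2, 3, -3], [2, -3, -2]].

[[3, 2, -1], [2, 3, -3], [2, -3, -2]]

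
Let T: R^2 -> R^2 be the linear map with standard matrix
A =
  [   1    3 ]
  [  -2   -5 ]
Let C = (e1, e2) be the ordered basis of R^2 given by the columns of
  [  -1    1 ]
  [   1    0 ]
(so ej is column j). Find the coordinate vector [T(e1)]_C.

Column 1 of [T]_C is the C-coordinate vector of T(e1).
In standard coordinates T(e1) = A e1 = [2, -3].
Converting to C: [2, -3] = -3e1 - e2, so the coordinate vector is [-3, -1].

[-3, -1]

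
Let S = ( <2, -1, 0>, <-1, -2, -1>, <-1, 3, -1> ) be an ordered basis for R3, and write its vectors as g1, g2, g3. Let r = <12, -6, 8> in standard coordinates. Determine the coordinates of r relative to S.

<2, -4, -4>

Write r = c_1 g1 + ... + c_3 g3 and solve for the c_i.
Row-reducing the augmented matrix [M | r] gives c = (2, -4, -4).
Check: 2g1 - 4g2 - 4g3 = <12, -6, 8>.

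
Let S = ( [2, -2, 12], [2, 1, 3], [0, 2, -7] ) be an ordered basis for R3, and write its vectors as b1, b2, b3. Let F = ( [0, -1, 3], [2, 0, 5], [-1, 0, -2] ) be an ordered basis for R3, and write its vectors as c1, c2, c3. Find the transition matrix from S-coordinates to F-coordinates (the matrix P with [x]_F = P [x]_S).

[[2, -1, -2], [2, 2, -1], [2, 2, -2]]

Let M have columns bj and N have columns cj. Then for every x, N [x]_F = x = M [x]_S, so P = N^(-1) M.
Since det N = 1, N^(-1) has integer entries; multiplying gives P = [[2, -1, -2], [2, 2, -1], [2, 2, -2]].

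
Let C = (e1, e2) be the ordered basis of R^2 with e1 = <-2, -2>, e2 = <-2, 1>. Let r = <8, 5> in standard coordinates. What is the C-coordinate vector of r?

We seek scalars with c_1 e1 + c_2 e2 = r; equivalently solve M c = r where the columns of M are e1, e2.
System: -2c_1 - 2c_2 = 8, -2c_1 + c_2 = 5; solving gives c_1 = -3, c_2 = -1.
Check: -3e1 - e2 = <8, 5>.

<-3, -1>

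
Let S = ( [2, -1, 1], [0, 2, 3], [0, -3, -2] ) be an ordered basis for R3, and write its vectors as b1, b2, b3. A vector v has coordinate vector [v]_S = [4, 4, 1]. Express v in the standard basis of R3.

[8, 1, 14]

v = M [v]_S, where M has columns b1, ..., b3.
Carrying out the matrix-vector product, v = [8, 1, 14].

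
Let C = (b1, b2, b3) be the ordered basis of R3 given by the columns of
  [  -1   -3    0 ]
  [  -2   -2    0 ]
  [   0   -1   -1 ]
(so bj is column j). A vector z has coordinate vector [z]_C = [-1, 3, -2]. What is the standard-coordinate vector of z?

The coordinates say z = -b1 + 3b2 - 2b3; adding the scaled basis vectors gives [-8, -4, -1].

[-8, -4, -1]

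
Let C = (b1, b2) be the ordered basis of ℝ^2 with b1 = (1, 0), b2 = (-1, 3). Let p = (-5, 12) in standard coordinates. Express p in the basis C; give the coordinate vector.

[p]_C is the unique c with M c = p, where M has columns b1, b2.
System: c_1 - c_2 = -5, 0c_1 + 3c_2 = 12; solving gives c_1 = -1, c_2 = 4.
Check: -b1 + 4b2 = (-5, 12).

(-1, 4)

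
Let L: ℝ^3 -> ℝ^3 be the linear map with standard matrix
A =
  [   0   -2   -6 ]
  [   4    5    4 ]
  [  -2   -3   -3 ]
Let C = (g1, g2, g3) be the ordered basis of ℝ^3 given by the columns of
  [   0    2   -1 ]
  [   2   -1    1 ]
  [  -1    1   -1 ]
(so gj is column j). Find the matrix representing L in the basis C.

Let P have columns g1, ..., g3. Then [L]_C = P^(-1) A P.
Here det P = 1, so P^(-1) is integer; computing A P first and then P^(-1)(A P) gives [[3, 3, -1], [2, -3, 3], [2, -2, 2]].

[[3, 3, -1], [2, -3, 3], [2, -2, 2]]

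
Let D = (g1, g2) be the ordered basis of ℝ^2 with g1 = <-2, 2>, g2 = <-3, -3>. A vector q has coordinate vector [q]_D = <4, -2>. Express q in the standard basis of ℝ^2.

q = M [q]_D, where M has columns g1, g2.
Carrying out the matrix-vector product, q = <-2, 14>.

<-2, 14>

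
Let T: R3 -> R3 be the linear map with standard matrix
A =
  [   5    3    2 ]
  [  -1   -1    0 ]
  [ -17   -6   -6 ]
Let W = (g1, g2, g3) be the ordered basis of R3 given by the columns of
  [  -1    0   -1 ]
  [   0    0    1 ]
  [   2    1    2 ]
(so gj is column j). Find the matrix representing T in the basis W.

[[0, -2, -2], [3, -2, 3], [1, 0, 0]]

With P the matrix whose columns are g1, ..., g3, [T]_W = P^(-1) A P.
Column by column: T(g1) = A g1 = [-1, 1, 5]; its W-coordinates [0, 3, 1] give column 1.
Continuing for each basis vector yields [T]_W = [[0, -2, -2], [3, -2, 3], [1, 0, 0]].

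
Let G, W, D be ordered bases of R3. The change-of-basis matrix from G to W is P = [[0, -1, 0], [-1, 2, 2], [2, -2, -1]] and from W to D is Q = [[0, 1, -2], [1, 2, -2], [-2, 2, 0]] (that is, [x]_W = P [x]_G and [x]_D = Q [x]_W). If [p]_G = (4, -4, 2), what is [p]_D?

Composing the changes, [p]_D = Q P [p]_G.
Q P = [[-5, 6, 4], [-6, 7, 6], [-2, 6, 4]]; applying this to (4, -4, 2) gives (-36, -40, -24).

(-36, -40, -24)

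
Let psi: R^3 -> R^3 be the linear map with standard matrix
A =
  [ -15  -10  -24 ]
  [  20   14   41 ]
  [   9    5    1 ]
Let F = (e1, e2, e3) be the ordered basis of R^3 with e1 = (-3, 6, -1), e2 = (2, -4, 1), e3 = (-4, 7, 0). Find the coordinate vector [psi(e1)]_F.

(-1, 1, -1)

Column 1 of [psi]_F is the F-coordinate vector of psi(e1).
In standard coordinates psi(e1) = A e1 = (9, -17, 2).
Converting to F: (9, -17, 2) = -e1 + e2 - e3, so the coordinate vector is (-1, 1, -1).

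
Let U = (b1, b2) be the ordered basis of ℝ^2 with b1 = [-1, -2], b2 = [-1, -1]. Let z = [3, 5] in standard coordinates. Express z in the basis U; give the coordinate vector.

[-2, -1]

We seek scalars with c_1 b1 + c_2 b2 = z; equivalently solve M c = z where the columns of M are b1, b2.
System: -c_1 - c_2 = 3, -2c_1 - c_2 = 5; solving gives c_1 = -2, c_2 = -1.
Check: -2b1 - b2 = [3, 5].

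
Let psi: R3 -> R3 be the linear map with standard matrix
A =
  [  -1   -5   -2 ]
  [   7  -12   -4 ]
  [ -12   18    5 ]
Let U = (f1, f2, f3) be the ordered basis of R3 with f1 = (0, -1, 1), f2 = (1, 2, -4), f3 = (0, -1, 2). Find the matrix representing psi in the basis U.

[[-3, -2, 0], [3, -3, 1], [1, -3, -2]]

Let P have columns f1, ..., f3. Then [psi]_U = P^(-1) A P.
Here det P = 1, so P^(-1) is integer; computing A P first and then P^(-1)(A P) gives [[-3, -2, 0], [3, -3, 1], [1, -3, -2]].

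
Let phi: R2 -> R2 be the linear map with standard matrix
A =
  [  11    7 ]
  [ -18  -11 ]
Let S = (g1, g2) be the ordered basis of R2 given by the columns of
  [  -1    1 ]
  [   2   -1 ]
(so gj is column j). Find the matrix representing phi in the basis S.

[[-1, -3], [2, 1]]

With P the matrix whose columns are g1, g2, [phi]_S = P^(-1) A P.
Column by column: phi(g1) = A g1 = <3, -4>; its S-coordinates <-1, 2> give column 1.
Continuing for each basis vector yields [phi]_S = [[-1, -3], [2, 1]].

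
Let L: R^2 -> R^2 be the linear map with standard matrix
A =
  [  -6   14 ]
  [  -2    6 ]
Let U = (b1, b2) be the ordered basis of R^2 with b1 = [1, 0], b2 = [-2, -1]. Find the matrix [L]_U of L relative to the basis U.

Let P have columns b1, b2. Then [L]_U = P^(-1) A P.
Here det P = -1, so P^(-1) is integer; computing A P first and then P^(-1)(A P) gives [[-2, 2], [2, 2]].

[[-2, 2], [2, 2]]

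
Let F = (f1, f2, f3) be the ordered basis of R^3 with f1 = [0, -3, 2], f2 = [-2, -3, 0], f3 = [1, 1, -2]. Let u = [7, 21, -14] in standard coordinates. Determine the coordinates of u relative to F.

[-4, -2, 3]

We seek scalars with c_1 f1 + ... + c_3 f3 = u; equivalently solve M c = u where the columns of M are f1, ..., f3.
Solving this 3x3 system gives c = (-4, -2, 3).
Check: -4f1 - 2f2 + 3f3 = [7, 21, -14].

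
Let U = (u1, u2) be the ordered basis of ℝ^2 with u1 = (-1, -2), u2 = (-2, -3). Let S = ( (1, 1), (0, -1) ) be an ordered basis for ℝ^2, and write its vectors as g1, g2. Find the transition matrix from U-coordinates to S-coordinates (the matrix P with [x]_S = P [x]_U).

[[-1, -2], [1, 1]]

Take x = uj: its U-coordinates are the j-th standard unit vector, so P e_j — column j of P — equals [uj]_S.
u1 = -g1 + g2, giving column 1 = (-1, 1); repeating for each j gives P = [[-1, -2], [1, 1]].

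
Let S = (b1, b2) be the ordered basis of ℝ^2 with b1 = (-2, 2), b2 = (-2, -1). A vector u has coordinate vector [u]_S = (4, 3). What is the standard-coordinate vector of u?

By definition u = 4b1 + 3b2.
Summing componentwise gives (-14, 5).

(-14, 5)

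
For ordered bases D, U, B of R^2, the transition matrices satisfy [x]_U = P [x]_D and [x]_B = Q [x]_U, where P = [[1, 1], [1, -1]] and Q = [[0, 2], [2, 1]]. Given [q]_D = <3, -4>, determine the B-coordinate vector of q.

Apply P to get U-coordinates <-1, 7>, then Q to get B-coordinates.
The result is [q]_B = <14, 5>.

<14, 5>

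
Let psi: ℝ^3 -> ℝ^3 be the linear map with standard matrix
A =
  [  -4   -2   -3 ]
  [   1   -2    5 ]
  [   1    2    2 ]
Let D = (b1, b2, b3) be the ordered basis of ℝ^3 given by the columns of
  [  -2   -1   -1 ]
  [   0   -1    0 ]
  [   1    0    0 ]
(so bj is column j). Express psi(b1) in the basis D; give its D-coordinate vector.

[0, -3, -2]

Compute psi(b1) = A b1 = [5, 3, 0] in standard coordinates.
Then write this in D-coordinates: solve for y in y_1 b1 + ... + y_3 b3 = [5, 3, 0].
This gives y = [0, -3, -2], which is column 1 of [psi]_D.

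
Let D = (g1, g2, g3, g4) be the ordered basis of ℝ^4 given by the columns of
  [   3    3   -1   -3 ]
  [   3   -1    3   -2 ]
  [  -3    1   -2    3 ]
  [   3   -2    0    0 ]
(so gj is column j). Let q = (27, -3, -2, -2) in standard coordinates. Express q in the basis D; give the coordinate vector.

Write q = c_1 g1 + ... + c_4 g4 and solve for the c_i.
Row-reducing the augmented matrix [M | q] gives c = (2, 4, -3, -2).
Check: 2g1 + 4g2 - 3g3 - 2g4 = (27, -3, -2, -2).

(2, 4, -3, -2)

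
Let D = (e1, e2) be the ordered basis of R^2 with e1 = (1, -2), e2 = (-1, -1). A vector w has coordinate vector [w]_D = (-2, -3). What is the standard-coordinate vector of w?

(1, 7)

By definition w = -2e1 - 3e2.
Summing componentwise gives (1, 7).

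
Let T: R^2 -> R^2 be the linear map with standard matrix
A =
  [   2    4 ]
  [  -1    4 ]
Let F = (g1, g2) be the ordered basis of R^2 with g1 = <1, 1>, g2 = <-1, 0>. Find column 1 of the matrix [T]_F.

Column 1 of [T]_F is the F-coordinate vector of T(g1).
In standard coordinates T(g1) = A g1 = <6, 3>.
Converting to F: <6, 3> = 3g1 - 3g2, so the coordinate vector is <3, -3>.

<3, -3>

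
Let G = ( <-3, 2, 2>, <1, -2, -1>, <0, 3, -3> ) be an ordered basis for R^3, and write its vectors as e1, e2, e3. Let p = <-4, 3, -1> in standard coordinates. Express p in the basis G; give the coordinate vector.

Write p = c_1 e1 + ... + c_3 e3 and solve for the c_i.
Solving this 3x3 system gives c = (2, 2, 1).
Check: 2e1 + 2e2 + e3 = <-4, 3, -1>.

<2, 2, 1>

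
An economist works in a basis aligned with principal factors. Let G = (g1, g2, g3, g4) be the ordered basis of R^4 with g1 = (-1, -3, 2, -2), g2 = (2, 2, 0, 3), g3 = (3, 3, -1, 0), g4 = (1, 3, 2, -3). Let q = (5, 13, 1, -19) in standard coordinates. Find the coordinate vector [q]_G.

[q]_G is the unique c with M c = q, where M has columns g1, ..., g4.
Row-reducing the augmented matrix [M | q] gives c = (-1, -4, 3, 3).
Check: -g1 - 4g2 + 3g3 + 3g4 = (5, 13, 1, -19).

(-1, -4, 3, 3)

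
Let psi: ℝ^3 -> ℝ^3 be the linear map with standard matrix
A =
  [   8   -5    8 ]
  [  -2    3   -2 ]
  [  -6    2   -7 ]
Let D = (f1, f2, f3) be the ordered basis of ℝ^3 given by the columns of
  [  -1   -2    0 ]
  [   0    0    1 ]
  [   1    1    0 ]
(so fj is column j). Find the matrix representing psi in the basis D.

With P the matrix whose columns are f1, ..., f3, [psi]_D = P^(-1) A P.
Column by column: psi(f1) = A f1 = [0, 0, -1]; its D-coordinates [-2, 1, 0] give column 1.
Continuing for each basis vector yields [psi]_D = [[-2, 2, -1], [1, 3, 3], [0, 2, 3]].

[[-2, 2, -1], [1, 3, 3], [0, 2, 3]]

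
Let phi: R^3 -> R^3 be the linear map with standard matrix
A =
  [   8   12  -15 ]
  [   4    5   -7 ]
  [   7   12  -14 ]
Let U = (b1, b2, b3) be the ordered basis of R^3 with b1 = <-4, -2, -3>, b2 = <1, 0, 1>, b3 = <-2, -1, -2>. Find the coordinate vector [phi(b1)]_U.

<1, -1, 3>

Compute phi(b1) = A b1 = <-11, -5, -10> in standard coordinates.
Then write this in U-coordinates: solve for y in y_1 b1 + ... + y_3 b3 = <-11, -5, -10>.
This gives y = <1, -1, 3>, which is column 1 of [phi]_U.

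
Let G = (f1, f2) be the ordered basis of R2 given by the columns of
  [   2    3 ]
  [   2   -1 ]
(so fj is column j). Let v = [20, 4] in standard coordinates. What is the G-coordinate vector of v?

We seek scalars with c_1 f1 + c_2 f2 = v; equivalently solve M c = v where the columns of M are f1, f2.
System: 2c_1 + 3c_2 = 20, 2c_1 - c_2 = 4; solving gives c_1 = 4, c_2 = 4.
Check: 4f1 + 4f2 = [20, 4].

[4, 4]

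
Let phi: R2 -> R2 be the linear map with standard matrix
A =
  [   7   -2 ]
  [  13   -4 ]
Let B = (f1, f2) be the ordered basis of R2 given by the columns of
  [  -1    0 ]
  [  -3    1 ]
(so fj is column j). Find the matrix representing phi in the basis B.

The j-th column of [phi]_B is [phi(fj)]_B.
phi(f1) = A f1 = [-1, -1] = f1 + 2f2, so column 1 is [1, 2].
Repeating for f2 and assembling the columns gives [[1, 2], [2, 2]].

[[1, 2], [2, 2]]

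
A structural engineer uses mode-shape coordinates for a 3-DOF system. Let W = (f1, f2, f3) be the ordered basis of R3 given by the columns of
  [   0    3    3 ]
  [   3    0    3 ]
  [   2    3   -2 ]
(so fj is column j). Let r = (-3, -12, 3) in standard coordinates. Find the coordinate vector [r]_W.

(-2, 1, -2)

Write r = c_1 f1 + ... + c_3 f3 and solve for the c_i.
Row-reducing the augmented matrix [M | r] gives c = (-2, 1, -2).
Check: -2f1 + f2 - 2f3 = (-3, -12, 3).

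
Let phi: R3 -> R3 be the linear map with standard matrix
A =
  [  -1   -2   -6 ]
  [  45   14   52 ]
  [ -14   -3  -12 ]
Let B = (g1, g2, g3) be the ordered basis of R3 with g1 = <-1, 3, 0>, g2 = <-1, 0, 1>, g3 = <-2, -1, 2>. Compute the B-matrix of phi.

The j-th column of [phi]_B is [phi(gj)]_B.
phi(g1) = A g1 = <-5, -3, 5> = 0·g1 - g2 + 3g3, so column 1 is <0, -1, 3>.
Repeating for g2, g3 and assembling the columns gives [[0, 3, 1], [-1, -2, 1], [3, 2, 3]].

[[0, 3, 1], [-1, -2, 1], [3, 2, 3]]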